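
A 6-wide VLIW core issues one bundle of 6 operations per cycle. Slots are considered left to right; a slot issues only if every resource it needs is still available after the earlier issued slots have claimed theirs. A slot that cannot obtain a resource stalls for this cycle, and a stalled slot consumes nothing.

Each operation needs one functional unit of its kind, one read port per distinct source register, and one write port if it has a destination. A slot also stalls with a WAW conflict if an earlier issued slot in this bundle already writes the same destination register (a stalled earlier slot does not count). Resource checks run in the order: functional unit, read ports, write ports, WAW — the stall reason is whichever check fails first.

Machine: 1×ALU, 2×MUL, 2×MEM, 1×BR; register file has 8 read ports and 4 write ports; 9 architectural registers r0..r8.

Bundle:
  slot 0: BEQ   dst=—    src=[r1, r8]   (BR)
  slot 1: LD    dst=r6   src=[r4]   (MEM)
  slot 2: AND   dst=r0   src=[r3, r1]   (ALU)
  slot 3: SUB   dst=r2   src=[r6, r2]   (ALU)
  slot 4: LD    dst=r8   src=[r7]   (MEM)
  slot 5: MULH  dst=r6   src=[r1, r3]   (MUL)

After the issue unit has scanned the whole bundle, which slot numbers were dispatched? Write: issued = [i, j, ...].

issued = [0, 1, 2, 4]

  0. BR ⇒ go  {1A/2Mu/2Ld/0B | 6r 4w}
  1. MEM→r6 ⇒ go  {1A/2Mu/1Ld/0B | 5r 3w}
  2. ALU→r0 ⇒ go  {0A/2Mu/1Ld/0B | 3r 2w}
  3. ALU→r2 ⇒ no(FU)  {0A/2Mu/1Ld/0B | 3r 2w}
  4. MEM→r8 ⇒ go  {0A/2Mu/0Ld/0B | 2r 1w}
  5. MUL→r6 ⇒ no(WAW)  {0A/2Mu/0Ld/0B | 2r 1w}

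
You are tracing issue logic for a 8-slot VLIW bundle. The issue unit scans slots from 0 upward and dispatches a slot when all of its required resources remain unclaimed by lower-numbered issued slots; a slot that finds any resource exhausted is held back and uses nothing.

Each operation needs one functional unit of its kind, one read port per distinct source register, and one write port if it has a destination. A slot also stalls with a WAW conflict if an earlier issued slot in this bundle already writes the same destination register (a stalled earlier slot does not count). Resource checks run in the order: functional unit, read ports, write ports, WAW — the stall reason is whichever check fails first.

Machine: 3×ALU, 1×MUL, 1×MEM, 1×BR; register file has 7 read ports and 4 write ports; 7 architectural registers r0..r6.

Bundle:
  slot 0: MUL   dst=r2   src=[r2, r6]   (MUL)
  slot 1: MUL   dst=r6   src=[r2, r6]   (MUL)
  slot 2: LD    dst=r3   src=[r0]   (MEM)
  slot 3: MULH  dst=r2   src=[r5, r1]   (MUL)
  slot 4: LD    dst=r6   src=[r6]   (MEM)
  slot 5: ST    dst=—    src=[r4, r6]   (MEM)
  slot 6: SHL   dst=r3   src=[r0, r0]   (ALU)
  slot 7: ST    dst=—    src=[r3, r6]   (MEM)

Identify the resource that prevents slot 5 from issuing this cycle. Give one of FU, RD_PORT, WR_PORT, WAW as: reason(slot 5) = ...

reason(slot 5) = FU

#0 MUL src=r2,r6 dispatched  <A:3 Mu:0 Ld:1 B:1 rd:5 wr:3>
#1 MUL src=r2,r6 held:FU  <A:3 Mu:0 Ld:1 B:1 rd:5 wr:3>
#2 MEM src=r0 dispatched  <A:3 Mu:0 Ld:0 B:1 rd:4 wr:2>
#3 MUL src=r5,r1 held:FU  <A:3 Mu:0 Ld:0 B:1 rd:4 wr:2>
#4 MEM src=r6 held:FU  <A:3 Mu:0 Ld:0 B:1 rd:4 wr:2>
#5 MEM src=r4,r6 held:FU  <A:3 Mu:0 Ld:0 B:1 rd:4 wr:2>
#6 ALU src=r0,r0 held:WAW  <A:3 Mu:0 Ld:0 B:1 rd:4 wr:2>
#7 MEM src=r3,r6 held:FU  <A:3 Mu:0 Ld:0 B:1 rd:4 wr:2>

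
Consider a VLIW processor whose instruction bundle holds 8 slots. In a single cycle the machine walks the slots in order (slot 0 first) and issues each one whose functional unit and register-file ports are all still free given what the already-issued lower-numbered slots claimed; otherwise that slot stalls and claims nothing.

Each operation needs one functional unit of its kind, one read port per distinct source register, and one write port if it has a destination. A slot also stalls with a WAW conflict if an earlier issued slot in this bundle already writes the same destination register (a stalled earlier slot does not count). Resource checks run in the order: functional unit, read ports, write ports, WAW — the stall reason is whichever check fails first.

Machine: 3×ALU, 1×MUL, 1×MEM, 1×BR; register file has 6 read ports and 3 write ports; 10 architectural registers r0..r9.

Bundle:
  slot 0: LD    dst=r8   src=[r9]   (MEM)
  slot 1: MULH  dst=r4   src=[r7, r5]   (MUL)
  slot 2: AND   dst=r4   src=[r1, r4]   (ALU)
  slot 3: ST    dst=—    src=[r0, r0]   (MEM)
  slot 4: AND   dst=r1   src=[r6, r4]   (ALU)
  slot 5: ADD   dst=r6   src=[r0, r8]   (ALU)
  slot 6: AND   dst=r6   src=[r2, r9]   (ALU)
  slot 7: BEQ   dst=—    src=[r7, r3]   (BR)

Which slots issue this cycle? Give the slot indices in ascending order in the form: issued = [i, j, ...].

[0] MEM needs rd=1 wr=1: ok; after: ALU=3 MUL=1 MEM=0 BR=1, R=5, W=2
[1] MUL needs rd=2 wr=1: ok; after: ALU=3 MUL=0 MEM=0 BR=1, R=3, W=1
[2] ALU needs rd=2 wr=1: WAW; after: ALU=3 MUL=0 MEM=0 BR=1, R=3, W=1
[3] MEM needs rd=1 wr=0: FU; after: ALU=3 MUL=0 MEM=0 BR=1, R=3, W=1
[4] ALU needs rd=2 wr=1: ok; after: ALU=2 MUL=0 MEM=0 BR=1, R=1, W=0
[5] ALU needs rd=2 wr=1: RD_PORT; after: ALU=2 MUL=0 MEM=0 BR=1, R=1, W=0
[6] ALU needs rd=2 wr=1: RD_PORT; after: ALU=2 MUL=0 MEM=0 BR=1, R=1, W=0
[7] BR needs rd=2 wr=0: RD_PORT; after: ALU=2 MUL=0 MEM=0 BR=1, R=1, W=0

issued = [0, 1, 4]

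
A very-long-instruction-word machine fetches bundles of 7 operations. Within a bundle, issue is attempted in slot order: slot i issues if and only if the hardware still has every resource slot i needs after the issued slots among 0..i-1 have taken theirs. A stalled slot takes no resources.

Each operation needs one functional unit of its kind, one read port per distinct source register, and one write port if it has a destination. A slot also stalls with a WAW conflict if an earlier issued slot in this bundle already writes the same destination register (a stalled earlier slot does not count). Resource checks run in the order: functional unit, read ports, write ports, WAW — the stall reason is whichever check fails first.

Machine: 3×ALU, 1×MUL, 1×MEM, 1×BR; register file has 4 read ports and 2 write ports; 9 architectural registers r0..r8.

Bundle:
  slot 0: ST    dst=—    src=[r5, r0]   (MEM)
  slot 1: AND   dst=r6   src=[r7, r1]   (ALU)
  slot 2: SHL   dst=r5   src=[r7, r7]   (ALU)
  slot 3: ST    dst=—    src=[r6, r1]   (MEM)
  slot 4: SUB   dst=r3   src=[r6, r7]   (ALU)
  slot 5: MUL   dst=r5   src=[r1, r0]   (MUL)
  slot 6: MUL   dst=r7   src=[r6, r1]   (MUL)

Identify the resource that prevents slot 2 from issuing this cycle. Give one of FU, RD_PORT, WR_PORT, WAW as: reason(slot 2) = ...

reason(slot 2) = RD_PORT

  0. MEM ⇒ go  {3A/1Mu/0Ld/1B | 2r 2w}
  1. ALU→r6 ⇒ go  {2A/1Mu/0Ld/1B | 0r 1w}
  2. ALU→r5 ⇒ no(RD_PORT)  {2A/1Mu/0Ld/1B | 0r 1w}
  3. MEM ⇒ no(FU)  {2A/1Mu/0Ld/1B | 0r 1w}
  4. ALU→r3 ⇒ no(RD_PORT)  {2A/1Mu/0Ld/1B | 0r 1w}
  5. MUL→r5 ⇒ no(RD_PORT)  {2A/1Mu/0Ld/1B | 0r 1w}
  6. MUL→r7 ⇒ no(RD_PORT)  {2A/1Mu/0Ld/1B | 0r 1w}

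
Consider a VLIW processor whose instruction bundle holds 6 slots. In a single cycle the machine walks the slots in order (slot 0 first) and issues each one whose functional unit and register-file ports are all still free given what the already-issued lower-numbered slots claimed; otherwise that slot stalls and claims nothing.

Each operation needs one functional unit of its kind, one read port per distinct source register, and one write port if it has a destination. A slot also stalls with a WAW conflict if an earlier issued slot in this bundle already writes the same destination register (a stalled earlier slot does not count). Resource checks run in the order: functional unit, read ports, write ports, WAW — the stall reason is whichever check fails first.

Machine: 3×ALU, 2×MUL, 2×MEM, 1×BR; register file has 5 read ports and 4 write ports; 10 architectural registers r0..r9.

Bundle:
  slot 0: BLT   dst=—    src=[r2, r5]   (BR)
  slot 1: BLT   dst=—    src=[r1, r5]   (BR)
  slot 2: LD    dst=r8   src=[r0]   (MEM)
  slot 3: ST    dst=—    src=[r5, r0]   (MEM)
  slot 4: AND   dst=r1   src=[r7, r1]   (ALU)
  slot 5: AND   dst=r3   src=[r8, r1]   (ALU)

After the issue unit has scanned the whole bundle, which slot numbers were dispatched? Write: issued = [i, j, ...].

issued = [0, 2, 3]

[0] BR needs rd=2 wr=0: ok; after: ALU=3 MUL=2 MEM=2 BR=0, R=3, W=4
[1] BR needs rd=2 wr=0: FU; after: ALU=3 MUL=2 MEM=2 BR=0, R=3, W=4
[2] MEM needs rd=1 wr=1: ok; after: ALU=3 MUL=2 MEM=1 BR=0, R=2, W=3
[3] MEM needs rd=2 wr=0: ok; after: ALU=3 MUL=2 MEM=0 BR=0, R=0, W=3
[4] ALU needs rd=2 wr=1: RD_PORT; after: ALU=3 MUL=2 MEM=0 BR=0, R=0, W=3
[5] ALU needs rd=2 wr=1: RD_PORT; after: ALU=3 MUL=2 MEM=0 BR=0, R=0, W=3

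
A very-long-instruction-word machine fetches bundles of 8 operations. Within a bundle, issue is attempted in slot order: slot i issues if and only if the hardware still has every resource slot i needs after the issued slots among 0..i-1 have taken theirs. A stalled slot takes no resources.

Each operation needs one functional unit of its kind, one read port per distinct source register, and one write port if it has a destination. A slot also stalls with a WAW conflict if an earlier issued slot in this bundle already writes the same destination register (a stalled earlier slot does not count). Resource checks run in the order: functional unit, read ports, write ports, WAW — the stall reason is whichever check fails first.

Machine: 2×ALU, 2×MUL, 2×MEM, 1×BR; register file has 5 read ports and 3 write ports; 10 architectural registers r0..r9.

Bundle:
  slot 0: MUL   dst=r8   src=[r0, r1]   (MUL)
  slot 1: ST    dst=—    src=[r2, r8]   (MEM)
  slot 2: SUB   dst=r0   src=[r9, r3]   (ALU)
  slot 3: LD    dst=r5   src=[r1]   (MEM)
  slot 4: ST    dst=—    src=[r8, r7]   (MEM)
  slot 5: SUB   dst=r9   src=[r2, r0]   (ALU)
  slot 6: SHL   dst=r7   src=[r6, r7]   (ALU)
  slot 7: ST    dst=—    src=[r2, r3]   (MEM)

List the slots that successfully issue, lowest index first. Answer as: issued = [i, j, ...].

issued = [0, 1, 3]

  0. MUL→r8 ⇒ go  {2A/1Mu/2Ld/1B | 3r 2w}
  1. MEM ⇒ go  {2A/1Mu/1Ld/1B | 1r 2w}
  2. ALU→r0 ⇒ no(RD_PORT)  {2A/1Mu/1Ld/1B | 1r 2w}
  3. MEM→r5 ⇒ go  {2A/1Mu/0Ld/1B | 0r 1w}
  4. MEM ⇒ no(FU)  {2A/1Mu/0Ld/1B | 0r 1w}
  5. ALU→r9 ⇒ no(RD_PORT)  {2A/1Mu/0Ld/1B | 0r 1w}
  6. ALU→r7 ⇒ no(RD_PORT)  {2A/1Mu/0Ld/1B | 0r 1w}
  7. MEM ⇒ no(FU)  {2A/1Mu/0Ld/1B | 0r 1w}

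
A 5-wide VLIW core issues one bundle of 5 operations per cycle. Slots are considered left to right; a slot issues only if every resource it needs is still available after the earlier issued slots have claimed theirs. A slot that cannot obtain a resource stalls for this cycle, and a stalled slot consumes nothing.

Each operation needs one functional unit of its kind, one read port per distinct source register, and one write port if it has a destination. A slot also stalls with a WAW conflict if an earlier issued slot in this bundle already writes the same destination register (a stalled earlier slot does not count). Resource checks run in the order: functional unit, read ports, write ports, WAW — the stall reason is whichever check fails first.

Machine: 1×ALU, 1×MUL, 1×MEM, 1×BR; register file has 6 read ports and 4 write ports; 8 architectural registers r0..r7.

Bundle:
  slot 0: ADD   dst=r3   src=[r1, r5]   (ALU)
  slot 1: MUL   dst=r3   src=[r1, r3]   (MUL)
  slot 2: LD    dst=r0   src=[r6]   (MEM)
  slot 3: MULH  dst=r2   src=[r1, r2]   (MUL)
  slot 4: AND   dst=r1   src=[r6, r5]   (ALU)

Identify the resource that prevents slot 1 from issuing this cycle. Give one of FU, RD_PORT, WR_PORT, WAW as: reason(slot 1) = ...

slot 0 (ALU): ISSUE — free A0,Mu1,Ld1,B1 rp4 wp3
slot 1 (MUL): stall WAW — free A0,Mu1,Ld1,B1 rp4 wp3
slot 2 (MEM): ISSUE — free A0,Mu1,Ld0,B1 rp3 wp2
slot 3 (MUL): ISSUE — free A0,Mu0,Ld0,B1 rp1 wp1
slot 4 (ALU): stall FU — free A0,Mu0,Ld0,B1 rp1 wp1

reason(slot 1) = WAW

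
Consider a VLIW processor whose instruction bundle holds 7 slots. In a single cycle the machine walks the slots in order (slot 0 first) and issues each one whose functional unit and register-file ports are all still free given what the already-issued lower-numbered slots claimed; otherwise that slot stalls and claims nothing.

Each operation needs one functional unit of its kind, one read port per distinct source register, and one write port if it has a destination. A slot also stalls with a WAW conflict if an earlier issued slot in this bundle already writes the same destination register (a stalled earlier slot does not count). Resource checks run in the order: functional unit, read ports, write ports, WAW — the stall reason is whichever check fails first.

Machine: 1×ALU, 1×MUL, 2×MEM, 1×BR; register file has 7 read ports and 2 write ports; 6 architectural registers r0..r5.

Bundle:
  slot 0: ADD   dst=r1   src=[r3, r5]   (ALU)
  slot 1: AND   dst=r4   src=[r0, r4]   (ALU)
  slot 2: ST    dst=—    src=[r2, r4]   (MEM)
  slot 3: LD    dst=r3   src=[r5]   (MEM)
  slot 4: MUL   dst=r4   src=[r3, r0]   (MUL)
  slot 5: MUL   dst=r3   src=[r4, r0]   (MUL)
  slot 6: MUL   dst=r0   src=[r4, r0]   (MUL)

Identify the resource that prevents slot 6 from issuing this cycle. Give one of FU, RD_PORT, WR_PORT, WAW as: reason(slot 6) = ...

reason(slot 6) = WR_PORT

(0) want 1×ALU +2rd +1wr — yes → AL0|MU1|ME2|BR1|rd5|wr1
(1) want 1×ALU +2rd +1wr — FU → AL0|MU1|ME2|BR1|rd5|wr1
(2) want 1×MEM +2rd +0wr — yes → AL0|MU1|ME1|BR1|rd3|wr1
(3) want 1×MEM +1rd +1wr — yes → AL0|MU1|ME0|BR1|rd2|wr0
(4) want 1×MUL +2rd +1wr — WR_PORT → AL0|MU1|ME0|BR1|rd2|wr0
(5) want 1×MUL +2rd +1wr — WR_PORT → AL0|MU1|ME0|BR1|rd2|wr0
(6) want 1×MUL +2rd +1wr — WR_PORT → AL0|MU1|ME0|BR1|rd2|wr0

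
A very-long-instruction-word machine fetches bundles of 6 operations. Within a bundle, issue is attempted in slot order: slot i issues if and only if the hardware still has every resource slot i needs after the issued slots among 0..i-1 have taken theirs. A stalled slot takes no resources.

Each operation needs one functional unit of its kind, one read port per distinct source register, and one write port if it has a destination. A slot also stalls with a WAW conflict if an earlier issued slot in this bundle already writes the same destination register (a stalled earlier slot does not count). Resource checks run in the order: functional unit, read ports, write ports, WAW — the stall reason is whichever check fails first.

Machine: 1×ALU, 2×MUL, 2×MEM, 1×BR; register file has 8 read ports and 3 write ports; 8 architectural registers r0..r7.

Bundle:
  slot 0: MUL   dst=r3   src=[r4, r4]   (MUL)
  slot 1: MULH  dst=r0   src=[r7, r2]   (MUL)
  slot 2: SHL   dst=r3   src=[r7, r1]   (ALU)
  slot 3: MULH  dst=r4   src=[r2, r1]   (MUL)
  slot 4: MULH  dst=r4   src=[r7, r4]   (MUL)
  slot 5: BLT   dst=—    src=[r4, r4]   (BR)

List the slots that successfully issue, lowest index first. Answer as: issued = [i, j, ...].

issued = [0, 1, 5]

#0 MUL src=r4,r4 dispatched  <A:1 Mu:1 Ld:2 B:1 rd:7 wr:2>
#1 MUL src=r7,r2 dispatched  <A:1 Mu:0 Ld:2 B:1 rd:5 wr:1>
#2 ALU src=r7,r1 held:WAW  <A:1 Mu:0 Ld:2 B:1 rd:5 wr:1>
#3 MUL src=r2,r1 held:FU  <A:1 Mu:0 Ld:2 B:1 rd:5 wr:1>
#4 MUL src=r7,r4 held:FU  <A:1 Mu:0 Ld:2 B:1 rd:5 wr:1>
#5 BR src=r4,r4 dispatched  <A:1 Mu:0 Ld:2 B:0 rd:4 wr:1>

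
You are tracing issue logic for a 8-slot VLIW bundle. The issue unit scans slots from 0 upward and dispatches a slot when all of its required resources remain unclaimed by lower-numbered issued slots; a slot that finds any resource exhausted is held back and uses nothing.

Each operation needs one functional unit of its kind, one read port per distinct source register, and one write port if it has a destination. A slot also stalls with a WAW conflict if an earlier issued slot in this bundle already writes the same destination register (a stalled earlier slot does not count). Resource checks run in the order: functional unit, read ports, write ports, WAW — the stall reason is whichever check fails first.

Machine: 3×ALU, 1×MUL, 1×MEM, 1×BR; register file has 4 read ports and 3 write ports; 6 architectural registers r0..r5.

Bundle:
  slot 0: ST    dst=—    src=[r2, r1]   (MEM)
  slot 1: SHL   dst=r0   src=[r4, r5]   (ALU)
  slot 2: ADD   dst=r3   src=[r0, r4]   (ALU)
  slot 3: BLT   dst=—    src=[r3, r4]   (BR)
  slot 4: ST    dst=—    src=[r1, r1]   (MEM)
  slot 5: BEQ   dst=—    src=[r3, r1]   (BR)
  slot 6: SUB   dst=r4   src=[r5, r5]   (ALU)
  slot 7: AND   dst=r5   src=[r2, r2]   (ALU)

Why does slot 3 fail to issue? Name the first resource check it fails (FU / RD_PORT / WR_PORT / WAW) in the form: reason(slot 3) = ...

reason(slot 3) = RD_PORT

(0) want 1×MEM +2rd +0wr — yes → AL3|MU1|ME0|BR1|rd2|wr3
(1) want 1×ALU +2rd +1wr — yes → AL2|MU1|ME0|BR1|rd0|wr2
(2) want 1×ALU +2rd +1wr — RD_PORT → AL2|MU1|ME0|BR1|rd0|wr2
(3) want 1×BR +2rd +0wr — RD_PORT → AL2|MU1|ME0|BR1|rd0|wr2
(4) want 1×MEM +1rd +0wr — FU → AL2|MU1|ME0|BR1|rd0|wr2
(5) want 1×BR +2rd +0wr — RD_PORT → AL2|MU1|ME0|BR1|rd0|wr2
(6) want 1×ALU +1rd +1wr — RD_PORT → AL2|MU1|ME0|BR1|rd0|wr2
(7) want 1×ALU +1rd +1wr — RD_PORT → AL2|MU1|ME0|BR1|rd0|wr2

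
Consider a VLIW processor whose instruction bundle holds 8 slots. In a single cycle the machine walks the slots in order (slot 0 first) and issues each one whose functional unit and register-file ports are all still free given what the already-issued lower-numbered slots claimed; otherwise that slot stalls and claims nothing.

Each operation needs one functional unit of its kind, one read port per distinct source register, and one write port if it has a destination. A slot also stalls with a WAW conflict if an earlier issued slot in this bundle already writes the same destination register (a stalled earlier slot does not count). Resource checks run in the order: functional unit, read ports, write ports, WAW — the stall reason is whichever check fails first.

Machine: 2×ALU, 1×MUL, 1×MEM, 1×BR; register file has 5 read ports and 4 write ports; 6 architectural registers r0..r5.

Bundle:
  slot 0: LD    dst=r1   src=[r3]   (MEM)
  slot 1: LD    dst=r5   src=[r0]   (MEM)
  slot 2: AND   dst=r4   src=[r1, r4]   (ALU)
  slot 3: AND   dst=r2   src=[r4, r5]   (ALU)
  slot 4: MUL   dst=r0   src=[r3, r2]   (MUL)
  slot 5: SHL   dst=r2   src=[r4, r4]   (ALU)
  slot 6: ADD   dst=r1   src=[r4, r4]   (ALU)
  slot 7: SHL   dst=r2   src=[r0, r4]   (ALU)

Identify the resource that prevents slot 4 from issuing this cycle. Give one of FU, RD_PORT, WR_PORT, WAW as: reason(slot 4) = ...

(0) want 1×MEM +1rd +1wr — yes → AL2|MU1|ME0|BR1|rd4|wr3
(1) want 1×MEM +1rd +1wr — FU → AL2|MU1|ME0|BR1|rd4|wr3
(2) want 1×ALU +2rd +1wr — yes → AL1|MU1|ME0|BR1|rd2|wr2
(3) want 1×ALU +2rd +1wr — yes → AL0|MU1|ME0|BR1|rd0|wr1
(4) want 1×MUL +2rd +1wr — RD_PORT → AL0|MU1|ME0|BR1|rd0|wr1
(5) want 1×ALU +1rd +1wr — FU → AL0|MU1|ME0|BR1|rd0|wr1
(6) want 1×ALU +1rd +1wr — FU → AL0|MU1|ME0|BR1|rd0|wr1
(7) want 1×ALU +2rd +1wr — FU → AL0|MU1|ME0|BR1|rd0|wr1

reason(slot 4) = RD_PORT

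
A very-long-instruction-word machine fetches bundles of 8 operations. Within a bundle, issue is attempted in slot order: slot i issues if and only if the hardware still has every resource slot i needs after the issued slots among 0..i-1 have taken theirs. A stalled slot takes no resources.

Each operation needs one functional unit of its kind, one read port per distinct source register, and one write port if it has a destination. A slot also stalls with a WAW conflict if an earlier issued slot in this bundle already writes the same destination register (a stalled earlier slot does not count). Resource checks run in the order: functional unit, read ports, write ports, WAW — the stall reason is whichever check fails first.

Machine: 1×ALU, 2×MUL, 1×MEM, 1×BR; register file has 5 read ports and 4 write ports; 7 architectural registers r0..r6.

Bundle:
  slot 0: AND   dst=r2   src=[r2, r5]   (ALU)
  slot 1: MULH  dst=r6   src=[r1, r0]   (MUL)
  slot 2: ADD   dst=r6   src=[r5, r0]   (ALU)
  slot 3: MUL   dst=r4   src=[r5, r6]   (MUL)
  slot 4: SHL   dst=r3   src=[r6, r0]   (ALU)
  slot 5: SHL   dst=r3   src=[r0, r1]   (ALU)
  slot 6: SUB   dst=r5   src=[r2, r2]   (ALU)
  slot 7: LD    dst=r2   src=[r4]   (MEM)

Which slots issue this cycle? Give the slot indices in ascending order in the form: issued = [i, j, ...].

issued = [0, 1]

#0 ALU src=r2,r5 dispatched  <A:0 Mu:2 Ld:1 B:1 rd:3 wr:3>
#1 MUL src=r1,r0 dispatched  <A:0 Mu:1 Ld:1 B:1 rd:1 wr:2>
#2 ALU src=r5,r0 held:FU  <A:0 Mu:1 Ld:1 B:1 rd:1 wr:2>
#3 MUL src=r5,r6 held:RD_PORT  <A:0 Mu:1 Ld:1 B:1 rd:1 wr:2>
#4 ALU src=r6,r0 held:FU  <A:0 Mu:1 Ld:1 B:1 rd:1 wr:2>
#5 ALU src=r0,r1 held:FU  <A:0 Mu:1 Ld:1 B:1 rd:1 wr:2>
#6 ALU src=r2,r2 held:FU  <A:0 Mu:1 Ld:1 B:1 rd:1 wr:2>
#7 MEM src=r4 held:WAW  <A:0 Mu:1 Ld:1 B:1 rd:1 wr:2>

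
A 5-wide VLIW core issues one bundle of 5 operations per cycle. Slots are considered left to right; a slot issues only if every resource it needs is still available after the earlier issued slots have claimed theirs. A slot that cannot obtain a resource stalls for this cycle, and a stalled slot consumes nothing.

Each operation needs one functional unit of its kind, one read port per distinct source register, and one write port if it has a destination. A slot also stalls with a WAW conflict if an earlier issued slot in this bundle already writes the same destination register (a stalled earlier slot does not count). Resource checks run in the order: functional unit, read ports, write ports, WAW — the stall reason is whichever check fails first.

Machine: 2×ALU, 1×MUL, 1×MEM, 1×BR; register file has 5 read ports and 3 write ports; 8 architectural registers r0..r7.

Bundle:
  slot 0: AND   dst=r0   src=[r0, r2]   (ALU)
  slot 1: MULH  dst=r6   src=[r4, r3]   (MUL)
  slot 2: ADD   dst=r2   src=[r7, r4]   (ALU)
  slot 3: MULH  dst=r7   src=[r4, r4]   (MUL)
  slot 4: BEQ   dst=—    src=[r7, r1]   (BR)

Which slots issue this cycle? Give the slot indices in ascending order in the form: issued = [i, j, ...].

#0 ALU src=r0,r2 dispatched  <A:1 Mu:1 Ld:1 B:1 rd:3 wr:2>
#1 MUL src=r4,r3 dispatched  <A:1 Mu:0 Ld:1 B:1 rd:1 wr:1>
#2 ALU src=r7,r4 held:RD_PORT  <A:1 Mu:0 Ld:1 B:1 rd:1 wr:1>
#3 MUL src=r4,r4 held:FU  <A:1 Mu:0 Ld:1 B:1 rd:1 wr:1>
#4 BR src=r7,r1 held:RD_PORT  <A:1 Mu:0 Ld:1 B:1 rd:1 wr:1>

issued = [0, 1]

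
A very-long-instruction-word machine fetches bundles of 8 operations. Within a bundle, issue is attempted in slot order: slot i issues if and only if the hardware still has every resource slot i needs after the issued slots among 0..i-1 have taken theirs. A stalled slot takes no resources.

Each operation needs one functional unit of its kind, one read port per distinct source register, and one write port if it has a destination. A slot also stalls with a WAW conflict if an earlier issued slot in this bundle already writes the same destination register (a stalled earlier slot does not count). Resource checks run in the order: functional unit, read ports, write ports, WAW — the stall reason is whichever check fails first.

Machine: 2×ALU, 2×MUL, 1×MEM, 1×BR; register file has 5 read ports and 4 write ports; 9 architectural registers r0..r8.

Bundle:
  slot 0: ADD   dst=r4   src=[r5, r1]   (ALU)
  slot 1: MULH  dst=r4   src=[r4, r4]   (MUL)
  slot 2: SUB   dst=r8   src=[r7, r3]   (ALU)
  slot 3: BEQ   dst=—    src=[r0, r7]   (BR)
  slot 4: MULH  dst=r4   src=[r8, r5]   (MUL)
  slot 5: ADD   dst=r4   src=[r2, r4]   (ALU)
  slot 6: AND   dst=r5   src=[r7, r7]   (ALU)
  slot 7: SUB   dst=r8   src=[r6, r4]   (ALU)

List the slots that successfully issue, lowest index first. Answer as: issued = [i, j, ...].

issued = [0, 2]

slot 0 (ALU): ISSUE — free A1,Mu2,Ld1,B1 rp3 wp3
slot 1 (MUL): stall WAW — free A1,Mu2,Ld1,B1 rp3 wp3
slot 2 (ALU): ISSUE — free A0,Mu2,Ld1,B1 rp1 wp2
slot 3 (BR): stall RD_PORT — free A0,Mu2,Ld1,B1 rp1 wp2
slot 4 (MUL): stall RD_PORT — free A0,Mu2,Ld1,B1 rp1 wp2
slot 5 (ALU): stall FU — free A0,Mu2,Ld1,B1 rp1 wp2
slot 6 (ALU): stall FU — free A0,Mu2,Ld1,B1 rp1 wp2
slot 7 (ALU): stall FU — free A0,Mu2,Ld1,B1 rp1 wp2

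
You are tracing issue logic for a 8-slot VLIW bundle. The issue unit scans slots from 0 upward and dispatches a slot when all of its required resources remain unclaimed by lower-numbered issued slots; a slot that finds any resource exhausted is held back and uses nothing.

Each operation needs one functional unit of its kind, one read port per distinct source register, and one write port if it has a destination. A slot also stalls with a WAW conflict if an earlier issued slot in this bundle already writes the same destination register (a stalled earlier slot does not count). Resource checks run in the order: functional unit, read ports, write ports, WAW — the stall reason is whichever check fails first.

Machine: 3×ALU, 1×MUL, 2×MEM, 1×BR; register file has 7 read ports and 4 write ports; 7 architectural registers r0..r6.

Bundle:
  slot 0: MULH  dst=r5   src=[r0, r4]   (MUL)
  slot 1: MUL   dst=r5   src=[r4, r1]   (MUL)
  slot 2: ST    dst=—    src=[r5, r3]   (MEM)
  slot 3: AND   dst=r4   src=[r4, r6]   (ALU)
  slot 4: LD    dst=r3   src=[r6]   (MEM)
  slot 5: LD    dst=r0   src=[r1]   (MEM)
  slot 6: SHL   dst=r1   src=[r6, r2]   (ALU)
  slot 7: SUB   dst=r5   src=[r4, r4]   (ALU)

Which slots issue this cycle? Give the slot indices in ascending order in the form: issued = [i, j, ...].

issued = [0, 2, 3, 4]

[0] MUL needs rd=2 wr=1: ok; after: ALU=3 MUL=0 MEM=2 BR=1, R=5, W=3
[1] MUL needs rd=2 wr=1: FU; after: ALU=3 MUL=0 MEM=2 BR=1, R=5, W=3
[2] MEM needs rd=2 wr=0: ok; after: ALU=3 MUL=0 MEM=1 BR=1, R=3, W=3
[3] ALU needs rd=2 wr=1: ok; after: ALU=2 MUL=0 MEM=1 BR=1, R=1, W=2
[4] MEM needs rd=1 wr=1: ok; after: ALU=2 MUL=0 MEM=0 BR=1, R=0, W=1
[5] MEM needs rd=1 wr=1: FU; after: ALU=2 MUL=0 MEM=0 BR=1, R=0, W=1
[6] ALU needs rd=2 wr=1: RD_PORT; after: ALU=2 MUL=0 MEM=0 BR=1, R=0, W=1
[7] ALU needs rd=1 wr=1: RD_PORT; after: ALU=2 MUL=0 MEM=0 BR=1, R=0, W=1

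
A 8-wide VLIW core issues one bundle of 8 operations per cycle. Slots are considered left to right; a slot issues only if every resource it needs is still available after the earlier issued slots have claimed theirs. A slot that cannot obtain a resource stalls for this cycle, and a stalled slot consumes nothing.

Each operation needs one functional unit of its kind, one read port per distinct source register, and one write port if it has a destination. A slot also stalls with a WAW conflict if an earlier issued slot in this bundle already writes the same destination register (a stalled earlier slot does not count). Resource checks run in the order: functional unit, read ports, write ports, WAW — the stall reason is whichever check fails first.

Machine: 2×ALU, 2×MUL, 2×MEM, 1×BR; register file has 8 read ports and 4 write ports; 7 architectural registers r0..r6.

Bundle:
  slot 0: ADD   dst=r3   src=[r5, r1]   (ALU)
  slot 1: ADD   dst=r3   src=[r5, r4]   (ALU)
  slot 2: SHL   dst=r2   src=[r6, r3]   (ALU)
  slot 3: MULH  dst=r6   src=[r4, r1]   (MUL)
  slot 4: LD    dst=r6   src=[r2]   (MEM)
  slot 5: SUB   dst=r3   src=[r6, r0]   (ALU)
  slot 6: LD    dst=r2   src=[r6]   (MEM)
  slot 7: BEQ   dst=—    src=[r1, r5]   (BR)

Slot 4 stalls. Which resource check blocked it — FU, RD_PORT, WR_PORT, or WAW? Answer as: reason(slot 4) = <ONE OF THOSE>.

reason(slot 4) = WAW

[0] ALU needs rd=2 wr=1: ok; after: ALU=1 MUL=2 MEM=2 BR=1, R=6, W=3
[1] ALU needs rd=2 wr=1: WAW; after: ALU=1 MUL=2 MEM=2 BR=1, R=6, W=3
[2] ALU needs rd=2 wr=1: ok; after: ALU=0 MUL=2 MEM=2 BR=1, R=4, W=2
[3] MUL needs rd=2 wr=1: ok; after: ALU=0 MUL=1 MEM=2 BR=1, R=2, W=1
[4] MEM needs rd=1 wr=1: WAW; after: ALU=0 MUL=1 MEM=2 BR=1, R=2, W=1
[5] ALU needs rd=2 wr=1: FU; after: ALU=0 MUL=1 MEM=2 BR=1, R=2, W=1
[6] MEM needs rd=1 wr=1: WAW; after: ALU=0 MUL=1 MEM=2 BR=1, R=2, W=1
[7] BR needs rd=2 wr=0: ok; after: ALU=0 MUL=1 MEM=2 BR=0, R=0, W=1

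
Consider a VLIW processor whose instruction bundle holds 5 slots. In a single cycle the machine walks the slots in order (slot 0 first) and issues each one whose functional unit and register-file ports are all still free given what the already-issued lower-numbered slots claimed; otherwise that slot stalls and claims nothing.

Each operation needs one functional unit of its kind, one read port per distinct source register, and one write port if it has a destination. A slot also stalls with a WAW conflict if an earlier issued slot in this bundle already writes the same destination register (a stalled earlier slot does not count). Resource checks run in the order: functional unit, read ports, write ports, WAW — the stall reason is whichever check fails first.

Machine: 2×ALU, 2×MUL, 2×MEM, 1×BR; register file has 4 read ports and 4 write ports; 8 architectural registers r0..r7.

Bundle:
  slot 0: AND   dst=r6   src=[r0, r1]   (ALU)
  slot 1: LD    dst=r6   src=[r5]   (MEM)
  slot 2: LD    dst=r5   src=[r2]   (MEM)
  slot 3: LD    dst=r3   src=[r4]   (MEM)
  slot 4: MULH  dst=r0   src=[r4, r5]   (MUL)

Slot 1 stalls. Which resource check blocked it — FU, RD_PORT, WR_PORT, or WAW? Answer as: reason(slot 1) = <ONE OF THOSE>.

reason(slot 1) = WAW

  0. ALU→r6 ⇒ go  {1A/2Mu/2Ld/1B | 2r 3w}
  1. MEM→r6 ⇒ no(WAW)  {1A/2Mu/2Ld/1B | 2r 3w}
  2. MEM→r5 ⇒ go  {1A/2Mu/1Ld/1B | 1r 2w}
  3. MEM→r3 ⇒ go  {1A/2Mu/0Ld/1B | 0r 1w}
  4. MUL→r0 ⇒ no(RD_PORT)  {1A/2Mu/0Ld/1B | 0r 1w}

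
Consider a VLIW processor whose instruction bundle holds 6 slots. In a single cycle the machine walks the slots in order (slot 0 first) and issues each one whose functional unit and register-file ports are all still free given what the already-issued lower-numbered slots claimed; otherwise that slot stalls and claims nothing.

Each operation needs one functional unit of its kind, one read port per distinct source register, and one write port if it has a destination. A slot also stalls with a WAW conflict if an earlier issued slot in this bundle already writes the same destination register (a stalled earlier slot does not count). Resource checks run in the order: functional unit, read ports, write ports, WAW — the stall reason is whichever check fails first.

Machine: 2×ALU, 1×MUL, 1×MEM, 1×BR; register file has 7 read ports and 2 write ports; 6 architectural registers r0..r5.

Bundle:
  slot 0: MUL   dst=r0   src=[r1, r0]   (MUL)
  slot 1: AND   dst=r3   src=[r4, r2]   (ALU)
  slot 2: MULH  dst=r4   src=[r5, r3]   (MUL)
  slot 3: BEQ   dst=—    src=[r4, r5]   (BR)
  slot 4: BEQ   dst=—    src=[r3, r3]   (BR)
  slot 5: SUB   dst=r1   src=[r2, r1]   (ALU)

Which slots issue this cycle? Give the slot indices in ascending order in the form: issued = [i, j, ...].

#0 MUL src=r1,r0 dispatched  <A:2 Mu:0 Ld:1 B:1 rd:5 wr:1>
#1 ALU src=r4,r2 dispatched  <A:1 Mu:0 Ld:1 B:1 rd:3 wr:0>
#2 MUL src=r5,r3 held:FU  <A:1 Mu:0 Ld:1 B:1 rd:3 wr:0>
#3 BR src=r4,r5 dispatched  <A:1 Mu:0 Ld:1 B:0 rd:1 wr:0>
#4 BR src=r3,r3 held:FU  <A:1 Mu:0 Ld:1 B:0 rd:1 wr:0>
#5 ALU src=r2,r1 held:RD_PORT  <A:1 Mu:0 Ld:1 B:0 rd:1 wr:0>

issued = [0, 1, 3]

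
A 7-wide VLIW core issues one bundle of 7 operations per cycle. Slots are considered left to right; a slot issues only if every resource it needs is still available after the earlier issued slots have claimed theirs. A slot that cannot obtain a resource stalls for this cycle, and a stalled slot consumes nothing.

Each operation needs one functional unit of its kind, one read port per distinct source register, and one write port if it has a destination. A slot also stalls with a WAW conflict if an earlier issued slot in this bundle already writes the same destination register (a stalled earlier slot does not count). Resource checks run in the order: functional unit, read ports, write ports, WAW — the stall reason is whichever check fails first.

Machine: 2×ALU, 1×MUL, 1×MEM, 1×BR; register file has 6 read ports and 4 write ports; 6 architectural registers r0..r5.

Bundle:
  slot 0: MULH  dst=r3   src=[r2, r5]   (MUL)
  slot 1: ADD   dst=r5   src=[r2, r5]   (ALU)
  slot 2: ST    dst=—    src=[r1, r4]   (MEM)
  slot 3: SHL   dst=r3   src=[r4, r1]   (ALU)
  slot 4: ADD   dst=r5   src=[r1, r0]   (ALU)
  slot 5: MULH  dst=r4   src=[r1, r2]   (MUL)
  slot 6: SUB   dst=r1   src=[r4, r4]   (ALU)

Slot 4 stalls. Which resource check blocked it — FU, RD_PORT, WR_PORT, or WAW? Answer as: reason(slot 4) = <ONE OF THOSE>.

slot 0 (MUL): ISSUE — free A2,Mu0,Ld1,B1 rp4 wp3
slot 1 (ALU): ISSUE — free A1,Mu0,Ld1,B1 rp2 wp2
slot 2 (MEM): ISSUE — free A1,Mu0,Ld0,B1 rp0 wp2
slot 3 (ALU): stall RD_PORT — free A1,Mu0,Ld0,B1 rp0 wp2
slot 4 (ALU): stall RD_PORT — free A1,Mu0,Ld0,B1 rp0 wp2
slot 5 (MUL): stall FU — free A1,Mu0,Ld0,B1 rp0 wp2
slot 6 (ALU): stall RD_PORT — free A1,Mu0,Ld0,B1 rp0 wp2

reason(slot 4) = RD_PORT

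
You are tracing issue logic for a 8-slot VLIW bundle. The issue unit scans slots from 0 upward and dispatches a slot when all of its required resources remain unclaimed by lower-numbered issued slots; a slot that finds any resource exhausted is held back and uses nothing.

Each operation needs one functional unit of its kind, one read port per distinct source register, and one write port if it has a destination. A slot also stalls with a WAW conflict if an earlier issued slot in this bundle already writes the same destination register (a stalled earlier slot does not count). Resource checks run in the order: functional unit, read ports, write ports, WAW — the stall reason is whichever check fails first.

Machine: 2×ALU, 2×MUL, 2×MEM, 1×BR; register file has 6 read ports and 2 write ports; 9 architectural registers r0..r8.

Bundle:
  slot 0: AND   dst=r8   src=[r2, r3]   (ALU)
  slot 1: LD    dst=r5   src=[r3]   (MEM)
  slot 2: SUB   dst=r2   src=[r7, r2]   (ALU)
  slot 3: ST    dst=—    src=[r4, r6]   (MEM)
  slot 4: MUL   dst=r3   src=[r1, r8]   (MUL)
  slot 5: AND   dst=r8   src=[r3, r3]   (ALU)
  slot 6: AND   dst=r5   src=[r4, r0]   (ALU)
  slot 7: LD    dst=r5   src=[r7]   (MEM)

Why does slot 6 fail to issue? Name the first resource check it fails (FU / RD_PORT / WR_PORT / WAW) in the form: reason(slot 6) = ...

reason(slot 6) = RD_PORT

  0. ALU→r8 ⇒ go  {1A/2Mu/2Ld/1B | 4r 1w}
  1. MEM→r5 ⇒ go  {1A/2Mu/1Ld/1B | 3r 0w}
  2. ALU→r2 ⇒ no(WR_PORT)  {1A/2Mu/1Ld/1B | 3r 0w}
  3. MEM ⇒ go  {1A/2Mu/0Ld/1B | 1r 0w}
  4. MUL→r3 ⇒ no(RD_PORT)  {1A/2Mu/0Ld/1B | 1r 0w}
  5. ALU→r8 ⇒ no(WR_PORT)  {1A/2Mu/0Ld/1B | 1r 0w}
  6. ALU→r5 ⇒ no(RD_PORT)  {1A/2Mu/0Ld/1B | 1r 0w}
  7. MEM→r5 ⇒ no(FU)  {1A/2Mu/0Ld/1B | 1r 0w}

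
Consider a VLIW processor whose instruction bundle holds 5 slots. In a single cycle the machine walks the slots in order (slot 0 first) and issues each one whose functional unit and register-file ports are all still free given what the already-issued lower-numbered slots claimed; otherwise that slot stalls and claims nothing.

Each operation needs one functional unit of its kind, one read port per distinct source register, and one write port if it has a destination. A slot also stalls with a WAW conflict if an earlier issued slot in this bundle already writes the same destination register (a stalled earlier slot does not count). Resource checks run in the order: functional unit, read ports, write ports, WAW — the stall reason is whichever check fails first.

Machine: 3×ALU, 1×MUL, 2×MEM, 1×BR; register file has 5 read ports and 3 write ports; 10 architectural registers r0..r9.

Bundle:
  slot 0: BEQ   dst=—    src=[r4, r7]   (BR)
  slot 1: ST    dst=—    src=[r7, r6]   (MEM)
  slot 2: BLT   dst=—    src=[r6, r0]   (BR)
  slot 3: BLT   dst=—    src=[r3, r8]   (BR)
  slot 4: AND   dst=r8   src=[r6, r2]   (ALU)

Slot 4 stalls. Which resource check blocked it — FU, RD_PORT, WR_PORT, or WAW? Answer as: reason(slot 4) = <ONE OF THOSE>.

reason(slot 4) = RD_PORT

#0 BR src=r4,r7 dispatched  <A:3 Mu:1 Ld:2 B:0 rd:3 wr:3>
#1 MEM src=r7,r6 dispatched  <A:3 Mu:1 Ld:1 B:0 rd:1 wr:3>
#2 BR src=r6,r0 held:FU  <A:3 Mu:1 Ld:1 B:0 rd:1 wr:3>
#3 BR src=r3,r8 held:FU  <A:3 Mu:1 Ld:1 B:0 rd:1 wr:3>
#4 ALU src=r6,r2 held:RD_PORT  <A:3 Mu:1 Ld:1 B:0 rd:1 wr:3>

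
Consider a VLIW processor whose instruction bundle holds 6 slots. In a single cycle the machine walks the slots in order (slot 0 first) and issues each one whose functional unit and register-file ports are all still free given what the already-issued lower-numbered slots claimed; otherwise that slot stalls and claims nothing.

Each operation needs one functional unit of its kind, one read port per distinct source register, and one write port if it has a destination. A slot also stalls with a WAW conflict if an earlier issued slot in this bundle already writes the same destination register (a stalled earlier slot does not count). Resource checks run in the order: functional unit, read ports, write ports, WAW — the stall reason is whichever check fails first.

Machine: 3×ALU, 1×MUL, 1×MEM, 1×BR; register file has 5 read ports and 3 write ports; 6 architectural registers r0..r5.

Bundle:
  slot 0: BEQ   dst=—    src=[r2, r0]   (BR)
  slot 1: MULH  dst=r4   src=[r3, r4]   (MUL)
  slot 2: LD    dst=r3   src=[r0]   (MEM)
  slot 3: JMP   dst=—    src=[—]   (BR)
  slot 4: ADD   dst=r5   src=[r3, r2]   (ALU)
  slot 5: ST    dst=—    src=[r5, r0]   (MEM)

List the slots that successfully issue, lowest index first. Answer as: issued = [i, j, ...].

issued = [0, 1, 2]

  0. BR ⇒ go  {3A/1Mu/1Ld/0B | 3r 3w}
  1. MUL→r4 ⇒ go  {3A/0Mu/1Ld/0B | 1r 2w}
  2. MEM→r3 ⇒ go  {3A/0Mu/0Ld/0B | 0r 1w}
  3. BR ⇒ no(FU)  {3A/0Mu/0Ld/0B | 0r 1w}
  4. ALU→r5 ⇒ no(RD_PORT)  {3A/0Mu/0Ld/0B | 0r 1w}
  5. MEM ⇒ no(FU)  {3A/0Mu/0Ld/0B | 0r 1w}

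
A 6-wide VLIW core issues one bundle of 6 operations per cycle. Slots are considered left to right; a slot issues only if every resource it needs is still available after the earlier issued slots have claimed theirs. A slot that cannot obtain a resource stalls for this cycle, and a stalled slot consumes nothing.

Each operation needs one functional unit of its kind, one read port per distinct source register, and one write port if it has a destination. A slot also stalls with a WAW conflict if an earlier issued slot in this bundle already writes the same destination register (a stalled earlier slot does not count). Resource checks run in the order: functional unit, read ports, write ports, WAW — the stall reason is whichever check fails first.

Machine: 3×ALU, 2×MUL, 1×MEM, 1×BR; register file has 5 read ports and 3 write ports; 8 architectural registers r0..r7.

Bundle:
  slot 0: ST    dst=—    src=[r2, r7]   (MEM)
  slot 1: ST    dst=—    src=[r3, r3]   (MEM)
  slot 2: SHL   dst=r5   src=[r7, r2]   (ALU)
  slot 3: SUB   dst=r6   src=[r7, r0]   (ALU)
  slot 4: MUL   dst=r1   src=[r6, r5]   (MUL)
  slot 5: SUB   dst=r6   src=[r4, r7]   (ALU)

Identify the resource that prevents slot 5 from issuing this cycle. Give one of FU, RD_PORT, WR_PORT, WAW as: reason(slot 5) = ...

(0) want 1×MEM +2rd +0wr — yes → AL3|MU2|ME0|BR1|rd3|wr3
(1) want 1×MEM +1rd +0wr — FU → AL3|MU2|ME0|BR1|rd3|wr3
(2) want 1×ALU +2rd +1wr — yes → AL2|MU2|ME0|BR1|rd1|wr2
(3) want 1×ALU +2rd +1wr — RD_PORT → AL2|MU2|ME0|BR1|rd1|wr2
(4) want 1×MUL +2rd +1wr — RD_PORT → AL2|MU2|ME0|BR1|rd1|wr2
(5) want 1×ALU +2rd +1wr — RD_PORT → AL2|MU2|ME0|BR1|rd1|wr2

reason(slot 5) = RD_PORT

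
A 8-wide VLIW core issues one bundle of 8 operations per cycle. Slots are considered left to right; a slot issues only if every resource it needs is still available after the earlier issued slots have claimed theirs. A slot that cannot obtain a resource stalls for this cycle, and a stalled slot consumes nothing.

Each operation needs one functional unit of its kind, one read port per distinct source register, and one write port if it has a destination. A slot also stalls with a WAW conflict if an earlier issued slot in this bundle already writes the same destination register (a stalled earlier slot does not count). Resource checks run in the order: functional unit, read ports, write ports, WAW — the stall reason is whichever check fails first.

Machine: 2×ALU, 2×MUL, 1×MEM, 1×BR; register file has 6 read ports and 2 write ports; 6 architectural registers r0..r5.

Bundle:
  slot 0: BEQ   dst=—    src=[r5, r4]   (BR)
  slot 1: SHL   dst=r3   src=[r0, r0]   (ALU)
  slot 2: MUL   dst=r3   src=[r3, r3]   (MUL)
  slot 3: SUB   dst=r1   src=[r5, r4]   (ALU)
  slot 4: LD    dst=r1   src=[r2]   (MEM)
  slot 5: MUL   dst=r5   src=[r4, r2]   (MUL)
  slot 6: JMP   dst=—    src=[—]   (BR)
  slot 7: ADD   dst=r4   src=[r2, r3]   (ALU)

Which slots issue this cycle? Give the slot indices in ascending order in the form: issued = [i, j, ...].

#0 BR src=r5,r4 dispatched  <A:2 Mu:2 Ld:1 B:0 rd:4 wr:2>
#1 ALU src=r0,r0 dispatched  <A:1 Mu:2 Ld:1 B:0 rd:3 wr:1>
#2 MUL src=r3,r3 held:WAW  <A:1 Mu:2 Ld:1 B:0 rd:3 wr:1>
#3 ALU src=r5,r4 dispatched  <A:0 Mu:2 Ld:1 B:0 rd:1 wr:0>
#4 MEM src=r2 held:WR_PORT  <A:0 Mu:2 Ld:1 B:0 rd:1 wr:0>
#5 MUL src=r4,r2 held:RD_PORT  <A:0 Mu:2 Ld:1 B:0 rd:1 wr:0>
#6 BR src=- held:FU  <A:0 Mu:2 Ld:1 B:0 rd:1 wr:0>
#7 ALU src=r2,r3 held:FU  <A:0 Mu:2 Ld:1 B:0 rd:1 wr:0>

issued = [0, 1, 3]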